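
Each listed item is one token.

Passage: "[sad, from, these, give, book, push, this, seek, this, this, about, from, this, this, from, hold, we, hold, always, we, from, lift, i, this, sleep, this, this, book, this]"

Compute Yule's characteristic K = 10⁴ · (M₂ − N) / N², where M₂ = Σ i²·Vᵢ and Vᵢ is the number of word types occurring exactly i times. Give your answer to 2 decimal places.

Frequencies: this:9, from:4, book:2, hold:2, we:2, sad:1, these:1, give:1, push:1, seek:1, about:1, always:1, lift:1, i:1, sleep:1
N = 29. Frequency spectrum: V_1=10, V_2=3, V_4=1, V_9=1
M₂ = 1²·10 + 2²·3 + 4²·1 + 9²·1 = 119
K = 10000 × (119 − 29) / 29² = 1070.15

1070.15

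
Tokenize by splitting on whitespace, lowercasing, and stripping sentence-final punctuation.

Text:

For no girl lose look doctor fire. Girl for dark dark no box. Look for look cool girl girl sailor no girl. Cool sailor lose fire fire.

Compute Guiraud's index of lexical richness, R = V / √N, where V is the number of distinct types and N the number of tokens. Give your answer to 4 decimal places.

2.1170

N = 27, V = 11.
√N = 5.196152
R = 11 / 5.196152 = 2.1170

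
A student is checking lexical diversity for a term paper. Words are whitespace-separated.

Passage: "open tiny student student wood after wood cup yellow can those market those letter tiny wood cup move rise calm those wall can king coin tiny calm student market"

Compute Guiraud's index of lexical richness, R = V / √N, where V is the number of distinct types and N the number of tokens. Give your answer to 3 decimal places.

N = 29, V = 17.
√N = 5.385165
R = 17 / 5.385165 = 3.157

3.157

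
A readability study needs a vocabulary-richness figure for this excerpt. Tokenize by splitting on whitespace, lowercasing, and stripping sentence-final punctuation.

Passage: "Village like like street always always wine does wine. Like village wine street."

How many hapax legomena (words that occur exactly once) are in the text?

Frequencies: like:3, wine:3, village:2, street:2, always:2, does:1
Hapax (freq=1): does

1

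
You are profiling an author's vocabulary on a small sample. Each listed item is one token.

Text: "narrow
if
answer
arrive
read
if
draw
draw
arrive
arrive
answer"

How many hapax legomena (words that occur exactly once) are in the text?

Frequencies: arrive:3, if:2, answer:2, draw:2, narrow:1, read:1
Hapax (freq=1): narrow, read

2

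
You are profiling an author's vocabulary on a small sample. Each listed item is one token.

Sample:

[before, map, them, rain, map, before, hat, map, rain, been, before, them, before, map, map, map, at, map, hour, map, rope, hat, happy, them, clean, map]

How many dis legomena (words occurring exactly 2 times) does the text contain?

2

Frequencies: map:9, before:4, them:3, rain:2, hat:2, been:1, at:1, hour:1, rope:1, happy:1, clean:1
Words with frequency 2: hat, rain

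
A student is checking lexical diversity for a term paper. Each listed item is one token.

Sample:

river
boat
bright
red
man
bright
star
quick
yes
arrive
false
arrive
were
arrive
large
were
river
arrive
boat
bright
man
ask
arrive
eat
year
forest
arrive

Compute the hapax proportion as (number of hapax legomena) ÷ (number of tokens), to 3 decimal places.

Frequencies: arrive:6, bright:3, river:2, boat:2, man:2, were:2, red:1, star:1, quick:1, yes:1, false:1, large:1, ask:1, eat:1, year:1, forest:1
Hapax count = 10; token count = 27.
Ratio = 10 / 27 = 0.370

0.370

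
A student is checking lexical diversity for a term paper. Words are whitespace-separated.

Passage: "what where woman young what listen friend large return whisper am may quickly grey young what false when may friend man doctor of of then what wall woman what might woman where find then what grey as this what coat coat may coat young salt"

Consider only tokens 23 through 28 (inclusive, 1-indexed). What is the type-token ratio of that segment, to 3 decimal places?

0.833

Segment tokens 23–28: of, of, then, what, wall, woman
Segment N = 6, segment V = 5.
TTR = 5 / 6 = 0.833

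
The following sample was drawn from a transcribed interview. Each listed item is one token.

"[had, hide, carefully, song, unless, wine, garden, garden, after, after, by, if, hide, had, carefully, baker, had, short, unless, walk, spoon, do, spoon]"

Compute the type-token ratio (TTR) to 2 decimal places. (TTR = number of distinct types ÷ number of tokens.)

N = 23 tokens, V = 15 types.
TTR = V / N = 15 / 23 = 0.65

0.65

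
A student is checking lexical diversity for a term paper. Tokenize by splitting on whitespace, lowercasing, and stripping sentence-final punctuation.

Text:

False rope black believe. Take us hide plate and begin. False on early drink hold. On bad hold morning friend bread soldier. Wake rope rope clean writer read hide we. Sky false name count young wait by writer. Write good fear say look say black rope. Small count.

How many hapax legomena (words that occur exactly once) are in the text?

Frequencies: rope:4, false:3, black:2, hide:2, on:2, hold:2, writer:2, count:2, say:2, believe:1, take:1, us:1, plate:1, and:1, begin:1, early:1, drink:1, bad:1, morning:1, friend:1, … (16 more, each freq 1)
Hapax (freq=1): and, bad, begin, believe, bread, by, clean, drink, early, fear, friend, good, look, morning, name, plate, read, sky, small, soldier, take, us, wait, wake, we, write, young

27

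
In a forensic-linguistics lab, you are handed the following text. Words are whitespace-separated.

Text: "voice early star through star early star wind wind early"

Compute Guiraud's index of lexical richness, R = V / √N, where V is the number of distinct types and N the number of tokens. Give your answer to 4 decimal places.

1.5811

N = 10, V = 5.
√N = 3.162278
R = 5 / 3.162278 = 1.5811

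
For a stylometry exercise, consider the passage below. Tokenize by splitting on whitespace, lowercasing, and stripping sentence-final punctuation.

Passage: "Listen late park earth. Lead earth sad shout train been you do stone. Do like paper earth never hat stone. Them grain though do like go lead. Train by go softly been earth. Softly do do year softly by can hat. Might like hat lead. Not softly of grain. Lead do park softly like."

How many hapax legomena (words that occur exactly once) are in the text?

14

Frequencies: do:6, softly:5, earth:4, lead:4, like:4, hat:3, park:2, train:2, been:2, stone:2, grain:2, go:2, by:2, listen:1, late:1, sad:1, shout:1, you:1, paper:1, never:1, … (7 more, each freq 1)
Hapax (freq=1): can, late, listen, might, never, not, of, paper, sad, shout, them, though, year, you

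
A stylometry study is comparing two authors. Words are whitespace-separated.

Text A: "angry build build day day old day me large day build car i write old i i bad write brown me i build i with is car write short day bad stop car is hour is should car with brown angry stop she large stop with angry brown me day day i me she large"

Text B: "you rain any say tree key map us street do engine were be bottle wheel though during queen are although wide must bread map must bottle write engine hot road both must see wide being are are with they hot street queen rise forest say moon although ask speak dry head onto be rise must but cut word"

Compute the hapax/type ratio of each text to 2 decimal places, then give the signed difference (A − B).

-0.52

A: hapax=3, V=18, ratio=0.17
B: hapax=29, V=42, ratio=0.69
Difference = 0.17 − 0.69 = -0.52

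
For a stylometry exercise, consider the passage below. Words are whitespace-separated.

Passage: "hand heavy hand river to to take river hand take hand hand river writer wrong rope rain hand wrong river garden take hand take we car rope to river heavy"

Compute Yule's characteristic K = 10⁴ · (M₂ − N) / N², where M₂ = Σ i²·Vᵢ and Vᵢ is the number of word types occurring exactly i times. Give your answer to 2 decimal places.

955.56

Frequencies: hand:7, river:5, take:4, to:3, heavy:2, wrong:2, rope:2, writer:1, rain:1, garden:1, we:1, car:1
N = 30. Frequency spectrum: V_1=5, V_2=3, V_3=1, V_4=1, V_5=1, V_7=1
M₂ = 1²·5 + 2²·3 + 3²·1 + 4²·1 + 5²·1 + 7²·1 = 116
K = 10000 × (116 − 30) / 30² = 955.56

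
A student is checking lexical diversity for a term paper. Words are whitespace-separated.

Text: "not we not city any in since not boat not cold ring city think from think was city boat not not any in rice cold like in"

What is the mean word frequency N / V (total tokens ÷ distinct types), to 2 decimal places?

N = 27 tokens, V = 14 types.
Mean frequency = N / V = 27 / 14 = 1.93

1.93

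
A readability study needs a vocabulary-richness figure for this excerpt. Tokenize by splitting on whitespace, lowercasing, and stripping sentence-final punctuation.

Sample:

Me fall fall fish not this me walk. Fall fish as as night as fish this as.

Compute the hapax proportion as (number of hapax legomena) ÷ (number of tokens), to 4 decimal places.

0.1765

Frequencies: as:4, fall:3, fish:3, me:2, this:2, not:1, walk:1, night:1
Hapax count = 3; token count = 17.
Ratio = 3 / 17 = 0.1765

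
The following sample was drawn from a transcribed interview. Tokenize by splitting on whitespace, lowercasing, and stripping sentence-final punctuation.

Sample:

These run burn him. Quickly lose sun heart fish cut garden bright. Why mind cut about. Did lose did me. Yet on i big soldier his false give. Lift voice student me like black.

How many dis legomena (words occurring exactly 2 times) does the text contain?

Frequencies: lose:2, cut:2, did:2, me:2, these:1, run:1, burn:1, him:1, quickly:1, sun:1, heart:1, fish:1, garden:1, bright:1, why:1, mind:1, about:1, yet:1, on:1, i:1, … (10 more, each freq 1)
Words with frequency 2: cut, did, lose, me

4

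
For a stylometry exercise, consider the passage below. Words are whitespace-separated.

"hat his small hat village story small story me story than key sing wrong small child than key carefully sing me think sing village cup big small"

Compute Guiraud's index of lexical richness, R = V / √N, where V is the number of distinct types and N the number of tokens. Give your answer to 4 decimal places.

N = 27, V = 15.
√N = 5.196152
R = 15 / 5.196152 = 2.8868

2.8868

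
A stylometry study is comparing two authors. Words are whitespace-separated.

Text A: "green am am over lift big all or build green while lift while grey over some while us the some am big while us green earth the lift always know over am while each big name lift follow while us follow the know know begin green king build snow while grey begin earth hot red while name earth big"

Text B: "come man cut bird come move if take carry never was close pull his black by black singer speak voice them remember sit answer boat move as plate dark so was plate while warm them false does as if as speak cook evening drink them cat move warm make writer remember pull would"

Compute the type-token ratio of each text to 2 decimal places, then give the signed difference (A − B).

TTR(A) = 24/59 = 0.41
TTR(B) = 38/53 = 0.72
Difference = 0.41 − 0.72 = -0.31

-0.31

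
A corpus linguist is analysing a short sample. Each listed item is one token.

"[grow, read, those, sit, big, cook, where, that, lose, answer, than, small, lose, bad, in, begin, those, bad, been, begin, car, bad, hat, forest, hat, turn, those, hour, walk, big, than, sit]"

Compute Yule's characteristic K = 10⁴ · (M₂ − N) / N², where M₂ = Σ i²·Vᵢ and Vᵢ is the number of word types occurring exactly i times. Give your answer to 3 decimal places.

Frequencies: those:3, bad:3, sit:2, big:2, lose:2, than:2, begin:2, hat:2, grow:1, read:1, cook:1, where:1, that:1, answer:1, small:1, in:1, been:1, car:1, forest:1, turn:1, … (2 more, each freq 1)
N = 32. Frequency spectrum: V_1=14, V_2=6, V_3=2
M₂ = 1²·14 + 2²·6 + 3²·2 = 56
K = 10000 × (56 − 32) / 32² = 234.375

234.375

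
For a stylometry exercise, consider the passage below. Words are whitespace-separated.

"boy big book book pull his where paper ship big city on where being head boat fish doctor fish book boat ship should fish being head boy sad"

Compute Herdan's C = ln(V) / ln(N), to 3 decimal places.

0.850

N = 28, V = 17.
ln(V) = 2.833213, ln(N) = 3.332205
C = 2.833213 / 3.332205 = 0.850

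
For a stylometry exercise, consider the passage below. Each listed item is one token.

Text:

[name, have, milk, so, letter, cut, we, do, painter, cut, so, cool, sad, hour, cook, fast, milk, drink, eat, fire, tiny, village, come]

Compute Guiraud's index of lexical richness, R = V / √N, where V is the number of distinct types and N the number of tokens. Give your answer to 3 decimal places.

N = 23, V = 20.
√N = 4.795832
R = 20 / 4.795832 = 4.170

4.170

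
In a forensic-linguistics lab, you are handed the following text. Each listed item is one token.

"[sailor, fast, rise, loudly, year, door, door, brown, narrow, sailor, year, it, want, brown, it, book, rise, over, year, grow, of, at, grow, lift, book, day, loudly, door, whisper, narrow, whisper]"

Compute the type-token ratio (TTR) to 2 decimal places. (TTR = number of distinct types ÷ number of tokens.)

0.58

N = 31 tokens, V = 18 types.
TTR = V / N = 18 / 31 = 0.58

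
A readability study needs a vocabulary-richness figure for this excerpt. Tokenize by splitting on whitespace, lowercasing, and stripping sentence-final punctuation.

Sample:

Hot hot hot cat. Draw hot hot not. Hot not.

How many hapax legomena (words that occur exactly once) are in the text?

2

Frequencies: hot:6, not:2, cat:1, draw:1
Hapax (freq=1): cat, draw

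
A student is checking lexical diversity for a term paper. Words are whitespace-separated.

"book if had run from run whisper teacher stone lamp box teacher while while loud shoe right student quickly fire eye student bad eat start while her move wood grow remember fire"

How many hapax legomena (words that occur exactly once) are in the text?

21

Frequencies: while:3, run:2, teacher:2, student:2, fire:2, book:1, if:1, had:1, from:1, whisper:1, stone:1, lamp:1, box:1, loud:1, shoe:1, right:1, quickly:1, eye:1, bad:1, eat:1, … (6 more, each freq 1)
Hapax (freq=1): bad, book, box, eat, eye, from, grow, had, her, if, lamp, loud, move, quickly, remember, right, shoe, start, stone, whisper, wood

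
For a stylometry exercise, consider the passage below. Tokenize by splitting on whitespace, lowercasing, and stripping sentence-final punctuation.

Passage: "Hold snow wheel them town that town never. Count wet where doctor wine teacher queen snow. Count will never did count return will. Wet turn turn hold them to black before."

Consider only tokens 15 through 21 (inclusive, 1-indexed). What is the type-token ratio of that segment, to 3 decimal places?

0.857

Segment tokens 15–21: queen, snow, count, will, never, did, count
Segment N = 7, segment V = 6.
TTR = 6 / 7 = 0.857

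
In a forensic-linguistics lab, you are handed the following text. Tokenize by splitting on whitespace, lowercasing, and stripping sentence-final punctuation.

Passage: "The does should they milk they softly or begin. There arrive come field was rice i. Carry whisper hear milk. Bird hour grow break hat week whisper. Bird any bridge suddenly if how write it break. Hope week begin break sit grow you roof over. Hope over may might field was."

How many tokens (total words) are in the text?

51

Tokens: the, does, should, they, milk, they, softly, or, begin, there, arrive, come, field, was, rice, i, carry, whisper, hear, milk, bird, hour, grow, break, hat, week, whisper, bird, any, bridge, suddenly, if, how, write, it, break, hope, week, begin, break, sit, grow, you, roof, over, hope, over, may, might, field, was
N = 51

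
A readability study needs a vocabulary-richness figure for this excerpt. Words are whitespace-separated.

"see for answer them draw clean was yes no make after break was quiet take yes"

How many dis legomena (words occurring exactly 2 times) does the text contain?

Frequencies: was:2, yes:2, see:1, for:1, answer:1, them:1, draw:1, clean:1, no:1, make:1, after:1, break:1, quiet:1, take:1
Words with frequency 2: was, yes

2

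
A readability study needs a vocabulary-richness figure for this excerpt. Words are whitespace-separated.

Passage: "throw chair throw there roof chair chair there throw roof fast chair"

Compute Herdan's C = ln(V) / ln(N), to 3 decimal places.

N = 12, V = 5.
ln(V) = 1.609438, ln(N) = 2.484907
C = 1.609438 / 2.484907 = 0.648

0.648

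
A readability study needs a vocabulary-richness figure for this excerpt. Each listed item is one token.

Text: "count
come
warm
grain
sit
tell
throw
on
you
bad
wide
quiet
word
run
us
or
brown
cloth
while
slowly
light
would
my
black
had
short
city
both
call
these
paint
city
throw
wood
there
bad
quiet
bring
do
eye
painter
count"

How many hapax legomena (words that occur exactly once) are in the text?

Frequencies: count:2, throw:2, bad:2, quiet:2, city:2, come:1, warm:1, grain:1, sit:1, tell:1, on:1, you:1, wide:1, word:1, run:1, us:1, or:1, brown:1, cloth:1, while:1, … (17 more, each freq 1)
Hapax (freq=1): black, both, bring, brown, call, cloth, come, do, eye, grain, had, light, my, on, or, paint, painter, run, short, sit, slowly, tell, there, these, us, warm, while, wide, wood, word, would, you

32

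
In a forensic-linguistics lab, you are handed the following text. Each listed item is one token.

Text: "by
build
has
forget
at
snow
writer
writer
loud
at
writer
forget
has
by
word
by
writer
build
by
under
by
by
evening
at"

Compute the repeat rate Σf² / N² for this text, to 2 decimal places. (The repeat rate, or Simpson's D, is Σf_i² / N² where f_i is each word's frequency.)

0.14

Frequencies: by:6, writer:4, at:3, build:2, has:2, forget:2, snow:1, loud:1, word:1, under:1, evening:1
Σf² = 78; N² = 576
Repeat rate = 78 / 576 = 0.14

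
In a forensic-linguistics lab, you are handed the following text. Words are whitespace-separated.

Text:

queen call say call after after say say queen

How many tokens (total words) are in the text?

9

Tokens: queen, call, say, call, after, after, say, say, queen
N = 9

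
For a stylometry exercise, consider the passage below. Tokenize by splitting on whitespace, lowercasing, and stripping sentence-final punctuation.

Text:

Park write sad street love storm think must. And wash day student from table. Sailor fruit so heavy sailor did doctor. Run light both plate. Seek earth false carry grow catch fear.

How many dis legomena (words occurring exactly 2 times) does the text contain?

Frequencies: sailor:2, park:1, write:1, sad:1, street:1, love:1, storm:1, think:1, must:1, and:1, wash:1, day:1, student:1, from:1, table:1, fruit:1, so:1, heavy:1, did:1, doctor:1, … (11 more, each freq 1)
Words with frequency 2: sailor

1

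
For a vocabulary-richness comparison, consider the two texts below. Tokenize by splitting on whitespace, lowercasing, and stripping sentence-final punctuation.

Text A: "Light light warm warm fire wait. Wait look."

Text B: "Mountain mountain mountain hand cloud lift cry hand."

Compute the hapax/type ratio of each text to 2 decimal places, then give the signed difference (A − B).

A: hapax=2, V=5, ratio=0.40
B: hapax=3, V=5, ratio=0.60
Difference = 0.40 − 0.60 = -0.20

-0.20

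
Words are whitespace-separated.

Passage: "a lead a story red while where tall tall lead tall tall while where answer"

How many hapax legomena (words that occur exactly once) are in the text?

Frequencies: tall:4, a:2, lead:2, while:2, where:2, story:1, red:1, answer:1
Hapax (freq=1): answer, red, story

3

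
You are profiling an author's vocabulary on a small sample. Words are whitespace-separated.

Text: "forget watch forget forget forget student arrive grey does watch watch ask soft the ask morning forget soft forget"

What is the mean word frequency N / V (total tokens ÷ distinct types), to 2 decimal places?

N = 19 tokens, V = 10 types.
Mean frequency = N / V = 19 / 10 = 1.90

1.90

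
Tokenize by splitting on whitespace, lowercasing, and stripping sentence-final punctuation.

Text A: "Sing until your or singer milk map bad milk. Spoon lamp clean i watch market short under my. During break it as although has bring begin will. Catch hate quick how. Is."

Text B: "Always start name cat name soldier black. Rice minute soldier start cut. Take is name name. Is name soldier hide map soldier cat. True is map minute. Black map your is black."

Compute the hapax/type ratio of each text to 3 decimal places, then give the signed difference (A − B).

0.501

A: hapax=30, V=31, ratio=0.968
B: hapax=7, V=15, ratio=0.467
Difference = 0.968 − 0.467 = 0.501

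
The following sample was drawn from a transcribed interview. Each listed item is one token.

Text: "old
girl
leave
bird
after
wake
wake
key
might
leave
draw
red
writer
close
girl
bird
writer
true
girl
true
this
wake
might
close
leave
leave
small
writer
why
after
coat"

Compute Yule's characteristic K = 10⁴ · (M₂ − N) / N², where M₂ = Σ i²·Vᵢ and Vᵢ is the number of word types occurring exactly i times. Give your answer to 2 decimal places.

Frequencies: leave:4, girl:3, wake:3, writer:3, bird:2, after:2, might:2, close:2, true:2, old:1, key:1, draw:1, red:1, this:1, small:1, why:1, coat:1
N = 31. Frequency spectrum: V_1=8, V_2=5, V_3=3, V_4=1
M₂ = 1²·8 + 2²·5 + 3²·3 + 4²·1 = 71
K = 10000 × (71 − 31) / 31² = 416.23

416.23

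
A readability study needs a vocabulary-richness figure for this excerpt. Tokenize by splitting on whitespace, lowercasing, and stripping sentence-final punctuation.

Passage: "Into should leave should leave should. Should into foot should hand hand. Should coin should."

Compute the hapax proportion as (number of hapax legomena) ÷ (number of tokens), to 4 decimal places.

Frequencies: should:7, into:2, leave:2, hand:2, foot:1, coin:1
Hapax count = 2; token count = 15.
Ratio = 2 / 15 = 0.1333

0.1333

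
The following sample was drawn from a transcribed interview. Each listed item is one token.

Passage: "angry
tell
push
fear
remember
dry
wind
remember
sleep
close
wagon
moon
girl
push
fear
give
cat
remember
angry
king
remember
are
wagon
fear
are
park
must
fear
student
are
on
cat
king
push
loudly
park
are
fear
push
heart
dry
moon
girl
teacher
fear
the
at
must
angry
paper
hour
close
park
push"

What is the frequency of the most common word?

6

Frequencies: fear:6, push:5, remember:4, are:4, angry:3, park:3, dry:2, close:2, wagon:2, moon:2, girl:2, cat:2, king:2, must:2, tell:1, wind:1, sleep:1, give:1, student:1, on:1, … (7 more, each freq 1)
Most common: 'fear' with frequency 6.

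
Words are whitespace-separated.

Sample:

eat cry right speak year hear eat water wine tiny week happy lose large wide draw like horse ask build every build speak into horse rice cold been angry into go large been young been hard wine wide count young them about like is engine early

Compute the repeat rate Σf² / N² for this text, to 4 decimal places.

0.0340

Frequencies: been:3, eat:2, speak:2, wine:2, large:2, wide:2, like:2, horse:2, build:2, into:2, young:2, cry:1, right:1, year:1, hear:1, water:1, tiny:1, week:1, happy:1, lose:1, … (14 more, each freq 1)
Σf² = 72; N² = 2116
Repeat rate = 72 / 2116 = 0.0340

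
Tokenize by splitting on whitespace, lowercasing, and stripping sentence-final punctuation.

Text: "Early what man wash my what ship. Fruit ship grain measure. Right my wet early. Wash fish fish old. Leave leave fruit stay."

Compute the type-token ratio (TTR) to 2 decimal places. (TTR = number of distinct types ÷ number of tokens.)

N = 23 tokens, V = 15 types.
TTR = V / N = 15 / 23 = 0.65

0.65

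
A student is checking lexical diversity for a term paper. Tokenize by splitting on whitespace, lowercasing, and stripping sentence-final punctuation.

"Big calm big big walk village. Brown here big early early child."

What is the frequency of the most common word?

4

Frequencies: big:4, early:2, calm:1, walk:1, village:1, brown:1, here:1, child:1
Most common: 'big' with frequency 4.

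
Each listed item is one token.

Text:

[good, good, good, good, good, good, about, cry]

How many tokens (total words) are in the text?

Tokens: good, good, good, good, good, good, about, cry
N = 8

8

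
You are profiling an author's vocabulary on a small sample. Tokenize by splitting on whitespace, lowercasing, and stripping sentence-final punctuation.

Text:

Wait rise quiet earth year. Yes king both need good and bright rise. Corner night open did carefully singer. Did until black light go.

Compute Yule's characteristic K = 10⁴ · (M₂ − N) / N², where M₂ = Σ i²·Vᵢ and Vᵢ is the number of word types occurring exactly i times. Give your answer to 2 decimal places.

Frequencies: rise:2, did:2, wait:1, quiet:1, earth:1, year:1, yes:1, king:1, both:1, need:1, good:1, and:1, bright:1, corner:1, night:1, open:1, carefully:1, singer:1, until:1, black:1, … (2 more, each freq 1)
N = 24. Frequency spectrum: V_1=20, V_2=2
M₂ = 1²·20 + 2²·2 = 28
K = 10000 × (28 − 24) / 24² = 69.44

69.44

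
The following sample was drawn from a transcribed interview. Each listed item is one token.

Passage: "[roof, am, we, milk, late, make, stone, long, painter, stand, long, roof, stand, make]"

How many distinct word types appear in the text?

Distinct types: {am, late, long, make, milk, painter, roof, stand, stone, we}
V = 10

10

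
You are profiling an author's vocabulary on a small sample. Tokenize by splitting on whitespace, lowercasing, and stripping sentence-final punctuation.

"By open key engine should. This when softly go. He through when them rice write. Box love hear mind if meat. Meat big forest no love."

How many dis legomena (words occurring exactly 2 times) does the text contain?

3

Frequencies: when:2, love:2, meat:2, by:1, open:1, key:1, engine:1, should:1, this:1, softly:1, go:1, he:1, through:1, them:1, rice:1, write:1, box:1, hear:1, mind:1, if:1, … (3 more, each freq 1)
Words with frequency 2: love, meat, when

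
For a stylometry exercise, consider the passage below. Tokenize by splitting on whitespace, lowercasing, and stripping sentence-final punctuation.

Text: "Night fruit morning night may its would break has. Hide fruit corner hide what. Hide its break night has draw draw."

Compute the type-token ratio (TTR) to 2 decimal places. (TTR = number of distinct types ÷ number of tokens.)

N = 21 tokens, V = 12 types.
TTR = V / N = 12 / 21 = 0.57

0.57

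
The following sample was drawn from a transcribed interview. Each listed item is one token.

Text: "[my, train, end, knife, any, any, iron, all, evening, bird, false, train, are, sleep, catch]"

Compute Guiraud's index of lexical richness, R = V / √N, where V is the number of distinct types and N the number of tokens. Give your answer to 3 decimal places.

N = 15, V = 13.
√N = 3.872983
R = 13 / 3.872983 = 3.357

3.357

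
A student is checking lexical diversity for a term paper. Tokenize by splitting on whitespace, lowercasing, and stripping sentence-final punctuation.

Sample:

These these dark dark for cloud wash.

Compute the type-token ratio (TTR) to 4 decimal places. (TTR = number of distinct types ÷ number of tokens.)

0.7143

N = 7 tokens, V = 5 types.
TTR = V / N = 5 / 7 = 0.7143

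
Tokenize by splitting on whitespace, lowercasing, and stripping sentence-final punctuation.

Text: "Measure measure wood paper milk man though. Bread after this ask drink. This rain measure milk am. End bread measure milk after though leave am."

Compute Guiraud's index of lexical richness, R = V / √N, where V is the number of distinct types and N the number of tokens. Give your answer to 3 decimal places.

3.000

N = 25, V = 15.
√N = 5.000000
R = 15 / 5.000000 = 3.000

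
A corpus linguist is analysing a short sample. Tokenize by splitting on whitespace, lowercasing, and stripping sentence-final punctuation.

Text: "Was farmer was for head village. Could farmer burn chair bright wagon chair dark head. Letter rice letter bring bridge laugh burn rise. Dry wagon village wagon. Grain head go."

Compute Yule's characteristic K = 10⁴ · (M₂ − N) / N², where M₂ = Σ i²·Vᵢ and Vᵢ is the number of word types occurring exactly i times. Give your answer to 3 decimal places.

Frequencies: head:3, wagon:3, was:2, farmer:2, village:2, burn:2, chair:2, letter:2, for:1, could:1, bright:1, dark:1, rice:1, bring:1, bridge:1, laugh:1, rise:1, dry:1, grain:1, go:1
N = 30. Frequency spectrum: V_1=12, V_2=6, V_3=2
M₂ = 1²·12 + 2²·6 + 3²·2 = 54
K = 10000 × (54 − 30) / 30² = 266.667

266.667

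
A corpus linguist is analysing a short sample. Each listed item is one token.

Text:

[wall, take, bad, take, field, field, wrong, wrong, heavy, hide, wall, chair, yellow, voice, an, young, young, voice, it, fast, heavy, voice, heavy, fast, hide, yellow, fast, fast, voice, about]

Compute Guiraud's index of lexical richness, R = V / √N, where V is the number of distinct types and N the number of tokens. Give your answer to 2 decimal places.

N = 30, V = 15.
√N = 5.477226
R = 15 / 5.477226 = 2.74

2.74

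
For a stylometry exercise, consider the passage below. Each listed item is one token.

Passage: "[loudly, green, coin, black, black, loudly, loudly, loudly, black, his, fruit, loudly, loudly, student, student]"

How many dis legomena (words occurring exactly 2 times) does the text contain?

Frequencies: loudly:6, black:3, student:2, green:1, coin:1, his:1, fruit:1
Words with frequency 2: student

1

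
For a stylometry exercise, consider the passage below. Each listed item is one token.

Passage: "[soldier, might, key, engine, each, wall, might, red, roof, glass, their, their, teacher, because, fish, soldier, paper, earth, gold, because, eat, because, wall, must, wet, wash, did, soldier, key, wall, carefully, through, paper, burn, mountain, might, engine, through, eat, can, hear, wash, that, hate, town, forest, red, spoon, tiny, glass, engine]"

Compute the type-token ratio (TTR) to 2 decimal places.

N = 51 tokens, V = 33 types.
TTR = V / N = 33 / 51 = 0.65

0.65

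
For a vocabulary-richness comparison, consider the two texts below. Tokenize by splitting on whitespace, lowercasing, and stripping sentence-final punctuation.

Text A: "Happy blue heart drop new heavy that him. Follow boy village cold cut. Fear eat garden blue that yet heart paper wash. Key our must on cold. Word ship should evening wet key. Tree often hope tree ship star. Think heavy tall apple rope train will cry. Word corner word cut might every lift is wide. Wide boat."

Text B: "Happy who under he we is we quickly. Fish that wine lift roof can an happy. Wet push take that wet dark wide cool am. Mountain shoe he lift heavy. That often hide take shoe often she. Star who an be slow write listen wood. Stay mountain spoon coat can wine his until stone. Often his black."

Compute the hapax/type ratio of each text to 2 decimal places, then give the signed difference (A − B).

A: hapax=35, V=46, ratio=0.76
B: hapax=25, V=40, ratio=0.63
Difference = 0.76 − 0.63 = 0.13

0.13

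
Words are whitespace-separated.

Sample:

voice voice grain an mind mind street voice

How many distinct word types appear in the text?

5

Distinct types: {an, grain, mind, street, voice}
V = 5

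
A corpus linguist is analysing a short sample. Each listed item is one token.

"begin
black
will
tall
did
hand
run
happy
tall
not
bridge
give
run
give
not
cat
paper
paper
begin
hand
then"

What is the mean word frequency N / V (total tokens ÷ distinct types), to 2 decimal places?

N = 21 tokens, V = 14 types.
Mean frequency = N / V = 21 / 14 = 1.50

1.50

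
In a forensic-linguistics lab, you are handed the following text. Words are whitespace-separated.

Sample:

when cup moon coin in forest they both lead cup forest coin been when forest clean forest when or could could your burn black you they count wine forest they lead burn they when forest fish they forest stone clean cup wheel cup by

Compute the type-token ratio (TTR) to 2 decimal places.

N = 44 tokens, V = 23 types.
TTR = V / N = 23 / 44 = 0.52

0.52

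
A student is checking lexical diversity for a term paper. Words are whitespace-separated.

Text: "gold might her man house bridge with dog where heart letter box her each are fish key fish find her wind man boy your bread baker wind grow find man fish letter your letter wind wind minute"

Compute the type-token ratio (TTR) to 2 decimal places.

N = 37 tokens, V = 24 types.
TTR = V / N = 24 / 37 = 0.65

0.65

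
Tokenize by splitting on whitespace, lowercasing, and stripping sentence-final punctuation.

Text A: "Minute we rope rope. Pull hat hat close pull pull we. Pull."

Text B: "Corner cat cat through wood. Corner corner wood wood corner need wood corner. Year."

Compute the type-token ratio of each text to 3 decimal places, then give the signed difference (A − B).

0.071

TTR(A) = 6/12 = 0.500
TTR(B) = 6/14 = 0.429
Difference = 0.500 − 0.429 = 0.071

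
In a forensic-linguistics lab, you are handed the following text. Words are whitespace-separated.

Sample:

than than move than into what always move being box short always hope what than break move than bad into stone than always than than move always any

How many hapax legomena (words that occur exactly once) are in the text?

8

Frequencies: than:8, move:4, always:4, into:2, what:2, being:1, box:1, short:1, hope:1, break:1, bad:1, stone:1, any:1
Hapax (freq=1): any, bad, being, box, break, hope, short, stone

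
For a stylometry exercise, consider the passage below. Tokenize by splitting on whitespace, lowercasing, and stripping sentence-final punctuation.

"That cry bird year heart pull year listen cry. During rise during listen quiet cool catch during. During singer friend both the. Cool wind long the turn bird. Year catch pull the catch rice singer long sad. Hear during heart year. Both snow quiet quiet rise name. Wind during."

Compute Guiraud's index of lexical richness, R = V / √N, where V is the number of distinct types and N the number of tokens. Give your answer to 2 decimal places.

3.43

N = 49, V = 24.
√N = 7.000000
R = 24 / 7.000000 = 3.43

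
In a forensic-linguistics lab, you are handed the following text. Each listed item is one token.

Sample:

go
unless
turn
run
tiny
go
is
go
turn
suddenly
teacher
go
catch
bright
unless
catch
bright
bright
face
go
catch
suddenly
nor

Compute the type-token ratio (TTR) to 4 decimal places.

N = 23 tokens, V = 12 types.
TTR = V / N = 12 / 23 = 0.5217

0.5217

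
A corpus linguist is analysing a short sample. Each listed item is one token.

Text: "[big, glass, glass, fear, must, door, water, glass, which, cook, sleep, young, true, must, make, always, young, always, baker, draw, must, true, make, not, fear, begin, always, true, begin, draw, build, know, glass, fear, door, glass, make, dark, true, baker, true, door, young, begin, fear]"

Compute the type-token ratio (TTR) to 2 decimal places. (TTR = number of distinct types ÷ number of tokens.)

N = 45 tokens, V = 20 types.
TTR = V / N = 20 / 45 = 0.44

0.44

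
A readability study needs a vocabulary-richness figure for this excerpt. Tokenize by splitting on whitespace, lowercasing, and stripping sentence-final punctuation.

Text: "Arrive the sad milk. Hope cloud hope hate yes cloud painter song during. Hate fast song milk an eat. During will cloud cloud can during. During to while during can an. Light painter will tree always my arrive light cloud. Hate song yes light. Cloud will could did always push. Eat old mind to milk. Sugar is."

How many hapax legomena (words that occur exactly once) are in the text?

Frequencies: cloud:6, during:5, milk:3, hate:3, song:3, will:3, light:3, arrive:2, hope:2, yes:2, painter:2, an:2, eat:2, can:2, to:2, always:2, the:1, sad:1, fast:1, while:1, … (9 more, each freq 1)
Hapax (freq=1): could, did, fast, is, mind, my, old, push, sad, sugar, the, tree, while

13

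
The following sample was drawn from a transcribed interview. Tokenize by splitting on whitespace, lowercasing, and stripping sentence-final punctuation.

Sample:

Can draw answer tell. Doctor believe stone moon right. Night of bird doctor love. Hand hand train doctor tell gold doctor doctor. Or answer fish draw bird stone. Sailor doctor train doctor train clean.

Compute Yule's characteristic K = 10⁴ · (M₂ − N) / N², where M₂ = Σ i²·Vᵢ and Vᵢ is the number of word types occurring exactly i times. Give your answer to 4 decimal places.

519.0311

Frequencies: doctor:7, train:3, draw:2, answer:2, tell:2, stone:2, bird:2, hand:2, can:1, believe:1, moon:1, right:1, night:1, of:1, love:1, gold:1, or:1, fish:1, sailor:1, clean:1
N = 34. Frequency spectrum: V_1=12, V_2=6, V_3=1, V_7=1
M₂ = 1²·12 + 2²·6 + 3²·1 + 7²·1 = 94
K = 10000 × (94 − 34) / 34² = 519.0311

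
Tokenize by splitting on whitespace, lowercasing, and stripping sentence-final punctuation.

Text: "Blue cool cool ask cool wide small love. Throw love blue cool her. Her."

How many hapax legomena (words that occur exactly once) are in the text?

4

Frequencies: cool:4, blue:2, love:2, her:2, ask:1, wide:1, small:1, throw:1
Hapax (freq=1): ask, small, throw, wide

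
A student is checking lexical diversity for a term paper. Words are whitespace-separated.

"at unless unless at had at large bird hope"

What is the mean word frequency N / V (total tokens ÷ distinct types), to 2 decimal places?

N = 9 tokens, V = 6 types.
Mean frequency = N / V = 9 / 6 = 1.50

1.50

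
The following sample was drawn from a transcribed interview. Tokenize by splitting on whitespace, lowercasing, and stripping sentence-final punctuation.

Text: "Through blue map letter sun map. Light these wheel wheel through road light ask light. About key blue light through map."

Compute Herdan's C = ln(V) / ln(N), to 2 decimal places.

N = 21, V = 12.
ln(V) = 2.484907, ln(N) = 3.044522
C = 2.484907 / 3.044522 = 0.82

0.82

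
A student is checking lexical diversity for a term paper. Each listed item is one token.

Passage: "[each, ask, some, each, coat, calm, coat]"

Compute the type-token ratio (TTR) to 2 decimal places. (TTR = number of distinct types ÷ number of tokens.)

0.71

N = 7 tokens, V = 5 types.
TTR = V / N = 5 / 7 = 0.71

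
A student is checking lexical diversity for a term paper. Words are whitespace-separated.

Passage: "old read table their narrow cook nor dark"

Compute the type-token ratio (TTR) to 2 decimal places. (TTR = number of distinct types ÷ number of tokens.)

N = 8 tokens, V = 8 types.
TTR = V / N = 8 / 8 = 1.00

1.00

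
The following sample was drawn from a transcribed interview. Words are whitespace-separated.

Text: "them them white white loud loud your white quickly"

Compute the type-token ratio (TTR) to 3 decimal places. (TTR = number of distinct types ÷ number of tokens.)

N = 9 tokens, V = 5 types.
TTR = V / N = 5 / 9 = 0.556

0.556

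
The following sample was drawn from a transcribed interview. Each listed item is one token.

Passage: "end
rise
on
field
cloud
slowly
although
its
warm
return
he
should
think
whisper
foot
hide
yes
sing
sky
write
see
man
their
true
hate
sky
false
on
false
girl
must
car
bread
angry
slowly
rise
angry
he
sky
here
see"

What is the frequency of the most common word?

Frequencies: sky:3, rise:2, on:2, slowly:2, he:2, see:2, false:2, angry:2, end:1, field:1, cloud:1, although:1, its:1, warm:1, return:1, should:1, think:1, whisper:1, foot:1, hide:1, … (12 more, each freq 1)
Most common: 'sky' with frequency 3.

3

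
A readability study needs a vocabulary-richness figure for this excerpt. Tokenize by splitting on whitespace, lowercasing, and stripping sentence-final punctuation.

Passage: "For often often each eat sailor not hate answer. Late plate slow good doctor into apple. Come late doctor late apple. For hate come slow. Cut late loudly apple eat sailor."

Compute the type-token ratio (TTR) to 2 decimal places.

0.58

N = 31 tokens, V = 18 types.
TTR = V / N = 18 / 31 = 0.58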